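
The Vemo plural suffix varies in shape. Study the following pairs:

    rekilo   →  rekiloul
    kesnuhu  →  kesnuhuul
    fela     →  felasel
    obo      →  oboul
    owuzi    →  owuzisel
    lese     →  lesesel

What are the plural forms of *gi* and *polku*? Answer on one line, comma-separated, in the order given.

Looking at the last vowel of each stem: -ul when the last vowel of the stem is a rounded vowel (*rekilo*, *kesnuhu*, *obo*); -sel when the last vowel of the stem is an unrounded vowel (*fela*, *owuzi*, *lese*).
The last vowel of *gi* is /i/, which is an unrounded vowel, so the suffix is -sel, giving *gisel*.
*polku* — last vowel /u/ (a rounded vowel) → -ul → *polkuul*.

gisel, polkuul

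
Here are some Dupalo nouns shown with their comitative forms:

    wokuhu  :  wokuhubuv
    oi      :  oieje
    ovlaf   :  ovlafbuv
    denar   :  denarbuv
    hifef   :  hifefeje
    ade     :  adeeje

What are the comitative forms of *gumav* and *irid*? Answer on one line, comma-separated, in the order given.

gumavbuv, irideje

Looking at the last vowel of each stem: -eje when the last vowel of the stem is a front vowel (*oi*, *hifef*, *ade*); -buv when the last vowel of the stem is a back vowel (*wokuhu*, *ovlaf*, *denar*).
*gumav* — last vowel /a/ (a back vowel) → -buv → *gumavbuv*.
The last vowel of *irid* is /i/, which is a front vowel, so the suffix is -eje, giving *irideje*.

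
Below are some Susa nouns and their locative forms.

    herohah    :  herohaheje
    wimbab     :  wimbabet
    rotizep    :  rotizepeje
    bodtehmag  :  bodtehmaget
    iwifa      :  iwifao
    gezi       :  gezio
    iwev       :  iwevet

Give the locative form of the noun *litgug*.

The suffix is conditioned by the final sound: -eje when the stem ends in a voiceless consonant (*herohah*, *rotizep*); -et when the stem ends in a voiced consonant (*wimbab*, *bodtehmag*, *iwev*); -o when the stem ends in a vowel (*iwifa*, *gezi*).
*litgug*: final sound = /g/, a voiced consonant → -et → *litguget*.

litguget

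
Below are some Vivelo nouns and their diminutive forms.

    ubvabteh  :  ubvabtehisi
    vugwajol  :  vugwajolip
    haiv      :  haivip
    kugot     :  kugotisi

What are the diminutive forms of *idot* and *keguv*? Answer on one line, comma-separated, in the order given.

The alternation tracks the final consonant of the stem — -isi when the stem ends in a voiceless consonant (*ubvabteh*, *kugot*); -ip when the stem ends in a voiced consonant (*vugwajol*, *haiv*).
*idot*: final consonant = /t/, voiceless → -isi → *idotisi*.
*keguv*: final consonant = /v/, voiced → -ip → *keguvip*.

idotisi, keguvip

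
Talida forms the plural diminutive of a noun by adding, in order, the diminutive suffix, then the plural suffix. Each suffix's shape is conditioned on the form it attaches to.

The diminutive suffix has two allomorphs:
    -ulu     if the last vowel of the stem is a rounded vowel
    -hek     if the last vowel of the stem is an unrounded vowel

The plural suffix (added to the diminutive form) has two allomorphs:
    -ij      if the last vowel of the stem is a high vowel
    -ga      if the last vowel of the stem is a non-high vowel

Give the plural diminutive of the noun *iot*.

*iot*: last vowel = /o/, a rounded vowel → -ulu → *iotulu*.
The diminutive form *iotulu* — last vowel /u/ (a high vowel) → -ij → *iotuluij*.

iotuluij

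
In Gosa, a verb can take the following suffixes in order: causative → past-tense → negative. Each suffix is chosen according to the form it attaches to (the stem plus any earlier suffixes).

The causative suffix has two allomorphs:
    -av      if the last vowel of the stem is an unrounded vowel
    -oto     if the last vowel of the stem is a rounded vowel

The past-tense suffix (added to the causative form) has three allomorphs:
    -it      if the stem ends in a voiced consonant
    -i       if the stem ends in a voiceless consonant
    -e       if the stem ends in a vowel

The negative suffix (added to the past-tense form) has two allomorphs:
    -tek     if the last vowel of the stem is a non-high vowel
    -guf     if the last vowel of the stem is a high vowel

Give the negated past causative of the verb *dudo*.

dudootoetek

*dudo*: last vowel = /o/, a rounded vowel → -oto → *dudooto*.
The causative form *dudooto* — final sound /o/ (a vowel) → -e → *dudootoe*.
Since the last vowel of the past-tense form *dudootoe* is /e/ (a non-high vowel), it takes -tek, giving *dudootoetek*.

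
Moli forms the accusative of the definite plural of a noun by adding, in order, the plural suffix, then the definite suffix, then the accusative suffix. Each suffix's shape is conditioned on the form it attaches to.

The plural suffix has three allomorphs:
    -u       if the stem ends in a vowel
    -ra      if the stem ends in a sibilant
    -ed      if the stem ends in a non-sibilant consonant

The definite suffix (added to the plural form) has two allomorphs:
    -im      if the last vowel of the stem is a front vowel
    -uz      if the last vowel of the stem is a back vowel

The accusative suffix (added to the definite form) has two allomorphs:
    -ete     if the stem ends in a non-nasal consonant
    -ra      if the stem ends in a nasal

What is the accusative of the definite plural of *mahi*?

mahiuuzete

The final sound of *mahi* is /i/, which is a vowel, so the plural suffix is -u, giving *mahiu*.
The last vowel of the plural form *mahiu* is /u/, which is a back vowel, so the definite suffix is -uz, giving *mahiuuz*.
Since the final consonant of the definite form *mahiuuz* is /z/ (non-nasal), it takes -ete, giving *mahiuuzete*.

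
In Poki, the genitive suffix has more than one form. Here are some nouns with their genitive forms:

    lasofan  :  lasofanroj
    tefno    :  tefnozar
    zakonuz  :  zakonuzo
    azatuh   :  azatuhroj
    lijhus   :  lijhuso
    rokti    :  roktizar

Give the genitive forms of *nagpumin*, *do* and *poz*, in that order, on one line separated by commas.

nagpuminroj, dozar, pozo

The suffix is conditioned by the final sound: -o when the stem ends in a sibilant (*zakonuz*, *lijhus*); -roj when the stem ends in a non-sibilant consonant (*lasofan*, *azatuh*); -zar when the stem ends in a vowel (*tefno*, *rokti*).
*nagpumin* — final sound /n/ (a non-sibilant consonant) → -roj → *nagpuminroj*.
Since the final sound of *do* is /o/ (a vowel), it takes -zar, giving *dozar*.
The final sound of *poz* is /z/, which is a sibilant, so the suffix is -o, giving *pozo*.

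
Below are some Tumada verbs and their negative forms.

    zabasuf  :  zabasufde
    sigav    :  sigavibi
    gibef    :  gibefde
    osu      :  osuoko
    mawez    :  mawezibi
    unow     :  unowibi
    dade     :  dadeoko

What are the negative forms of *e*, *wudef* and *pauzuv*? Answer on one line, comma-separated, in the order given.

eoko, wudefde, pauzuvibi

Looking at the final sound of each stem: -de when the stem ends in a voiceless consonant (*zabasuf*, *gibef*); -ibi when the stem ends in a voiced consonant (*sigav*, *mawez*, *unow*); -oko when the stem ends in a vowel (*osu*, *dade*).
*e*: final sound = /e/, a vowel → -oko → *eoko*.
*wudef* — final sound /f/ (a voiceless consonant) → -de → *wudefde*.
*pauzuv* — final sound /v/ (a voiced consonant) → -ibi → *pauzuvibi*.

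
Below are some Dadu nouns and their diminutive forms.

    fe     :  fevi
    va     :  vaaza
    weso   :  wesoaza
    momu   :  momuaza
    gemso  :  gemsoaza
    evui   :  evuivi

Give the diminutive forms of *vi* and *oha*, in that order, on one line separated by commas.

vivi, ohaaza

The suffix is conditioned by the last vowel: -vi when the last vowel of the stem is a front vowel (*fe*, *evui*); -aza when the last vowel of the stem is a back vowel (*va*, *weso*, *momu*, *gemso*).
The last vowel of *vi* is /i/, which is a front vowel, so the suffix is -vi, giving *vivi*.
Since the last vowel of *oha* is /a/ (a back vowel), it takes -aza, giving *ohaaza*.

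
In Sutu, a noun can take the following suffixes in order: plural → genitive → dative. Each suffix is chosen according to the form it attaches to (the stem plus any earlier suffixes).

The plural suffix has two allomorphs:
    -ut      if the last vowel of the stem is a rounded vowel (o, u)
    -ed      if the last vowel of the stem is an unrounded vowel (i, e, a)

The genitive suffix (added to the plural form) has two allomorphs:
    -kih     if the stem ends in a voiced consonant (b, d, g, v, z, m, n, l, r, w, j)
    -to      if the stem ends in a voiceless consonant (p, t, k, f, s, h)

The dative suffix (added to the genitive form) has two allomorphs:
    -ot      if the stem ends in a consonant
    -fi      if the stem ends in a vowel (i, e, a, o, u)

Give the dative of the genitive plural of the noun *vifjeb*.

vifjebedkihot

Since the last vowel of *vifjeb* is /e/ (an unrounded vowel), it takes -ed, giving *vifjebed*.
The plural form *vifjebed* — final consonant /d/ (voiced) → -kih → *vifjebedkih*.
The final sound of the genitive form *vifjebedkih* is /h/, which is a consonant, so the dative suffix is -ot, giving *vifjebedkihot*.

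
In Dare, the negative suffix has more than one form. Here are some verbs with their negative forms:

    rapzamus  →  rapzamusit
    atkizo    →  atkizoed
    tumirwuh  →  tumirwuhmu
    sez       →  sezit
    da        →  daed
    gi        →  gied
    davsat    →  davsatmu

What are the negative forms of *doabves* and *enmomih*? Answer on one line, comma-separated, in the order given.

doabvesit, enmomihmu

The pattern is sibilance of the final sound: -it when the stem ends in a sibilant (*rapzamus*, *sez*); -mu when the stem ends in a non-sibilant consonant (*tumirwuh*, *davsat*); -ed when the stem ends in a vowel (*atkizo*, *da*, *gi*).
*doabves*: final sound = /s/, a sibilant → -it → *doabvesit*.
*enmomih*: final sound = /h/, a non-sibilant consonant → -mu → *enmomihmu*.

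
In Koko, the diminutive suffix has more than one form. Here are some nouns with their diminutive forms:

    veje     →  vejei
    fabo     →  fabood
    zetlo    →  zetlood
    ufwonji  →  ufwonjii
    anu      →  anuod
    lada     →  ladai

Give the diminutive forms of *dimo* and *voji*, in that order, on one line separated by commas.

The alternation tracks the last vowel of the stem — -od when the last vowel of the stem is a rounded vowel (*fabo*, *zetlo*, *anu*); -i when the last vowel of the stem is an unrounded vowel (*veje*, *ufwonji*, *lada*).
Since the last vowel of *dimo* is /o/ (a rounded vowel), it takes -od, giving *dimood*.
*voji* — last vowel /i/ (an unrounded vowel) → -i → *vojii*.

dimood, vojii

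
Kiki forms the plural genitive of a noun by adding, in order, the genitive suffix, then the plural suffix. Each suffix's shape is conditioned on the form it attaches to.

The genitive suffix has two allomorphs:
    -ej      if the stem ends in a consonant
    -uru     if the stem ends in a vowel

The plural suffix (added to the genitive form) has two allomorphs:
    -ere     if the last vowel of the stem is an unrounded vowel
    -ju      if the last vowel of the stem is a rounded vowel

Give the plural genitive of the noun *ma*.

mauruju

The final sound of *ma* is /a/, which is a vowel, so the genitive suffix is -uru, giving *mauru*.
The genitive form *mauru* — last vowel /u/ (a rounded vowel) → -ju → *mauruju*.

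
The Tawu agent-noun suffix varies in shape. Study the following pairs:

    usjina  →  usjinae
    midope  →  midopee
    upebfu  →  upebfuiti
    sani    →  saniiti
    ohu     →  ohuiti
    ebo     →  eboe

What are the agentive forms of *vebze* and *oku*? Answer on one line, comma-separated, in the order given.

Looking at the last vowel of each stem: -iti when the last vowel of the stem is a high vowel (*upebfu*, *sani*, *ohu*); -e when the last vowel of the stem is a non-high vowel (*usjina*, *midope*, *ebo*).
*vebze*: last vowel = /e/, a non-high vowel → -e → *vebzee*.
The last vowel of *oku* is /u/, which is a high vowel, so the suffix is -iti, giving *okuiti*.

vebzee, okuiti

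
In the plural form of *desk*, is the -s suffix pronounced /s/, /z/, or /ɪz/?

The stem *desk* ends in a voiceless non-sibilant consonant.
The plural suffix surfaces as /ɪz/ after sibilants, /s/ after other voiceless consonants, and /z/ after other voiced sounds.
So the plural -s on *desk* is pronounced /s/.

/s/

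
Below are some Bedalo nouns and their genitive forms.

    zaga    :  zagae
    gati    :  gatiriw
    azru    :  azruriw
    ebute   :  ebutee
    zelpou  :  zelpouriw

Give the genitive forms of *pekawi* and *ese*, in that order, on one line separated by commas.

pekawiriw, esee

The alternation tracks the last vowel of the stem — -riw when the last vowel of the stem is a high vowel (*gati*, *azru*, *zelpou*); -e when the last vowel of the stem is a non-high vowel (*zaga*, *ebute*).
*pekawi* — last vowel /i/ (a high vowel) → -riw → *pekawiriw*.
*ese*: last vowel = /e/, a non-high vowel → -e → *esee*.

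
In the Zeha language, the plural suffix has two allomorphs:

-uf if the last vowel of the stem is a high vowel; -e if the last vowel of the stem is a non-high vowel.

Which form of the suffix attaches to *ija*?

-e

Since the last vowel of *ija* is /a/ (a non-high vowel), it takes -e.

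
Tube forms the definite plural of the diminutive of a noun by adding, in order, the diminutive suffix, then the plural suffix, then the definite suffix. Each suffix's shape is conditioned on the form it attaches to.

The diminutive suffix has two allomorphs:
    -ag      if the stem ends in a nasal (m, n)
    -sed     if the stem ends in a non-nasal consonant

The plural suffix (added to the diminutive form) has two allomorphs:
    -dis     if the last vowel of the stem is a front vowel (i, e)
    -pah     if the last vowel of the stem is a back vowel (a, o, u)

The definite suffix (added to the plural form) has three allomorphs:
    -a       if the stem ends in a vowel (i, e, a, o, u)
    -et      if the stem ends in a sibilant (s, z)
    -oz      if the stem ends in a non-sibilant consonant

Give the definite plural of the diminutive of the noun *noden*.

*noden*: final consonant = /n/, a nasal → -ag → *nodenag*.
The diminutive form *nodenag* — last vowel /a/ (a back vowel) → -pah → *nodenagpah*.
The plural form *nodenagpah* — final sound /h/ (a non-sibilant consonant) → -oz → *nodenagpahoz*.

nodenagpahoz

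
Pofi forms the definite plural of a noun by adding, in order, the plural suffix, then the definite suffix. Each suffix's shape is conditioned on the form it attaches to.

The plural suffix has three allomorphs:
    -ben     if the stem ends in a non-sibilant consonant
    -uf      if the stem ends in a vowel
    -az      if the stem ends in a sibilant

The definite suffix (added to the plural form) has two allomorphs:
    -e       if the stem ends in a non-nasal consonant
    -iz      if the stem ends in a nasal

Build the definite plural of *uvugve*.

uvugveufe

*uvugve* — final sound /e/ (a vowel) → -uf → *uvugveuf*.
The plural form *uvugveuf* — final consonant /f/ (non-nasal) → -e → *uvugveufe*.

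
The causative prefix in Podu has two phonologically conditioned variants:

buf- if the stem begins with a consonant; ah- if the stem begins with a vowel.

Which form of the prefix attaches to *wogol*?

*wogol* — first sound /w/ (a consonant) → buf-.

buf-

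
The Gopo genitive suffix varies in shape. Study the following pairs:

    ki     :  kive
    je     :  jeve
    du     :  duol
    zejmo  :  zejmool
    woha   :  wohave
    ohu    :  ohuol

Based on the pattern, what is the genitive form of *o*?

The suffix is conditioned by the last vowel: -ol when the last vowel of the stem is a rounded vowel (*du*, *zejmo*, *ohu*); -ve when the last vowel of the stem is an unrounded vowel (*ki*, *je*, *woha*).
Since the last vowel of *o* is /o/ (a rounded vowel), it takes -ol, giving *ool*.

ool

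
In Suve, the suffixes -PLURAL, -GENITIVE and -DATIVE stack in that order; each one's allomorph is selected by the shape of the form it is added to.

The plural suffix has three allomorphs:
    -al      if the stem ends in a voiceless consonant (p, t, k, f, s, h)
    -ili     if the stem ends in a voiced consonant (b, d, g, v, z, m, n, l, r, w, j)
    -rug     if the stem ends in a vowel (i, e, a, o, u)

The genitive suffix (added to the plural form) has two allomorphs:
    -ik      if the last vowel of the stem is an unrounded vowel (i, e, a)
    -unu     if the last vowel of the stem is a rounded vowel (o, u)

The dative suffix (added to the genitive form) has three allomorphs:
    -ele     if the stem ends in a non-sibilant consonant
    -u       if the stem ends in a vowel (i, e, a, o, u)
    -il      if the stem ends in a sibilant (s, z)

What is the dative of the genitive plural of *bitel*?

*bitel*: final sound = /l/, a voiced consonant → -ili → *bitelili*.
Since the last vowel of the plural form *bitelili* is /i/ (an unrounded vowel), it takes -ik, giving *biteliliik*.
The genitive form *biteliliik* — final sound /k/ (a non-sibilant consonant) → -ele → *biteliliikele*.

biteliliikele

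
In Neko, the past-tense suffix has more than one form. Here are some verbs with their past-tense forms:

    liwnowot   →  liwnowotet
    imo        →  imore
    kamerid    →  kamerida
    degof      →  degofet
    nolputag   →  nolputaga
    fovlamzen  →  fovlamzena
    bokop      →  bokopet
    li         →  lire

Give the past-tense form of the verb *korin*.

The alternation tracks the final sound of the stem — -et when the stem ends in a voiceless consonant (*liwnowot*, *degof*, *bokop*); -a when the stem ends in a voiced consonant (*kamerid*, *nolputag*, *fovlamzen*); -re when the stem ends in a vowel (*imo*, *li*).
The final sound of *korin* is /n/, which is a voiced consonant, so the suffix is -a, giving *korina*.

korina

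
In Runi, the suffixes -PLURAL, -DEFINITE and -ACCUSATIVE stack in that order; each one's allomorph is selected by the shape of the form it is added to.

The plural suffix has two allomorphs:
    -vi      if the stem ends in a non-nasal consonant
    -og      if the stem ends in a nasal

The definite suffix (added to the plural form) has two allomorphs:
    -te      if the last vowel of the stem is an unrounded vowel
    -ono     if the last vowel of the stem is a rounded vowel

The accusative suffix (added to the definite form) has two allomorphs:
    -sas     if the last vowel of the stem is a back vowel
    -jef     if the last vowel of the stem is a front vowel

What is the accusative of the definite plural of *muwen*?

muwenogonosas

Since the final consonant of *muwen* is /n/ (a nasal), it takes -og, giving *muwenog*.
The plural form *muwenog* — last vowel /o/ (a rounded vowel) → -ono → *muwenogono*.
The definite form *muwenogono* — last vowel /o/ (a back vowel) → -sas → *muwenogonosas*.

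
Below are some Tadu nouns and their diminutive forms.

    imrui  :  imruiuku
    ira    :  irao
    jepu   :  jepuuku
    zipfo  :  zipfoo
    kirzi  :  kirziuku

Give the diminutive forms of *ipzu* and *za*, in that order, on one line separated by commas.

ipzuuku, zao

The pattern is height harmony: -uku when the last vowel of the stem is a high vowel (*imrui*, *jepu*, *kirzi*); -o when the last vowel of the stem is a non-high vowel (*ira*, *zipfo*).
*ipzu*: last vowel = /u/, a high vowel → -uku → *ipzuuku*.
The last vowel of *za* is /a/, which is a non-high vowel, so the suffix is -o, giving *zao*.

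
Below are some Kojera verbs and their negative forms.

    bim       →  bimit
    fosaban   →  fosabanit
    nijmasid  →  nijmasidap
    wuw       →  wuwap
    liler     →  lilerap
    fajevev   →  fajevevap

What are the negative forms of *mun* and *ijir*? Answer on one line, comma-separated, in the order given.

The alternation tracks the final consonant of the stem — -it when the stem ends in a nasal (*bim*, *fosaban*); -ap when the stem ends in a non-nasal consonant (*nijmasid*, *wuw*, *liler*, *fajevev*).
The final consonant of *mun* is /n/, which is a nasal, so the suffix is -it, giving *munit*.
*ijir*: final consonant = /r/, non-nasal → -ap → *ijirap*.

munit, ijirap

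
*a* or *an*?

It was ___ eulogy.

The indefinite article is chosen by the initial *sound* of the following word, not its spelling.
*eulogy* begins with the sound /juː/ (eu pronounced /juː/) — a consonant sound.
So the article is *a*: It was a eulogy.

a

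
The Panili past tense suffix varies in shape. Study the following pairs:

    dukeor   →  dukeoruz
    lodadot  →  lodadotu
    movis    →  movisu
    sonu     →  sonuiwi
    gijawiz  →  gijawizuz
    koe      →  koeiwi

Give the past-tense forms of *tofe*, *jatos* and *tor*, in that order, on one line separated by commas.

The alternation tracks the final sound of the stem — -u when the stem ends in a voiceless consonant (*lodadot*, *movis*); -uz when the stem ends in a voiced consonant (*dukeor*, *gijawiz*); -iwi when the stem ends in a vowel (*sonu*, *koe*).
Since the final sound of *tofe* is /e/ (a vowel), it takes -iwi, giving *tofeiwi*.
*jatos*: final sound = /s/, a voiceless consonant → -u → *jatosu*.
Since the final sound of *tor* is /r/ (a voiced consonant), it takes -uz, giving *toruz*.

tofeiwi, jatosu, toruz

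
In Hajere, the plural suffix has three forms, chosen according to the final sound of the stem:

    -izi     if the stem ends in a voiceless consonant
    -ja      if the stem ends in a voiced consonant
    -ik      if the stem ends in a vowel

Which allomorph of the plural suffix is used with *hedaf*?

Since the final sound of *hedaf* is /f/ (a voiceless consonant), it takes -izi.

-izi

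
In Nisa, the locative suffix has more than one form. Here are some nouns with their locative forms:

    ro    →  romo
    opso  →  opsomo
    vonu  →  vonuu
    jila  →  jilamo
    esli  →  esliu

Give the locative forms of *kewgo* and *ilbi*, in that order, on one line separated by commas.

kewgomo, ilbiu

The alternation tracks the last vowel of the stem — -u when the last vowel of the stem is a high vowel (*vonu*, *esli*); -mo when the last vowel of the stem is a non-high vowel (*ro*, *opso*, *jila*).
Since the last vowel of *kewgo* is /o/ (a non-high vowel), it takes -mo, giving *kewgomo*.
Since the last vowel of *ilbi* is /i/ (a high vowel), it takes -u, giving *ilbiu*.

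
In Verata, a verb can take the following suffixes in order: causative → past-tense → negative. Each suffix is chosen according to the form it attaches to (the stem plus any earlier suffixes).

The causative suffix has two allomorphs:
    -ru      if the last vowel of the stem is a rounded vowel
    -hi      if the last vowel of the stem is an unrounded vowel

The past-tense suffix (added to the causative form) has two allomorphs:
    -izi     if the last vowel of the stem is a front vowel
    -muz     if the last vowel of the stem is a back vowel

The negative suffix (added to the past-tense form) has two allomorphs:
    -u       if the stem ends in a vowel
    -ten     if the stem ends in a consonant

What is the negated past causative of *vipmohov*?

*vipmohov*: last vowel = /o/, a rounded vowel → -ru → *vipmohovru*.
The causative form *vipmohovru* — last vowel /u/ (a back vowel) → -muz → *vipmohovrumuz*.
The final sound of the past-tense form *vipmohovrumuz* is /z/, which is a consonant, so the negative suffix is -ten, giving *vipmohovrumuzten*.

vipmohovrumuzten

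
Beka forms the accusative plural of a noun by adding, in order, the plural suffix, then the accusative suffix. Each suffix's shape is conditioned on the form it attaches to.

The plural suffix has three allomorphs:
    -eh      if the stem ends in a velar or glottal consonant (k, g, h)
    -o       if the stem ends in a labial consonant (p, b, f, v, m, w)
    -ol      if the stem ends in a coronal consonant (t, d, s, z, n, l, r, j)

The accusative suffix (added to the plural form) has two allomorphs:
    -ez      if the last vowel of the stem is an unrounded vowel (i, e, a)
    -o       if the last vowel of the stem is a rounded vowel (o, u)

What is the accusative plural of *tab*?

taboo

*tab*: final consonant = /b/, labial → -o → *tabo*.
The last vowel of the plural form *tabo* is /o/, which is a rounded vowel, so the accusative suffix is -o, giving *taboo*.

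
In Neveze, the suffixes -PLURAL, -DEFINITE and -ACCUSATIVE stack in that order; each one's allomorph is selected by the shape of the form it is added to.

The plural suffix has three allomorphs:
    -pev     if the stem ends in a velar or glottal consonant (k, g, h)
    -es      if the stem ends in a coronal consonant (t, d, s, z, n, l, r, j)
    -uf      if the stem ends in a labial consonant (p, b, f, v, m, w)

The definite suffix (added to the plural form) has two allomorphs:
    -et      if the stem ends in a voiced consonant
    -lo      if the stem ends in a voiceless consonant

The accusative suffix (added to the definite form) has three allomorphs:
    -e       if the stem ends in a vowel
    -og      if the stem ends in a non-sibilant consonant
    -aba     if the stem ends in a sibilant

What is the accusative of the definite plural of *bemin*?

beminesloe

*bemin* — final consonant /n/ (coronal) → -es → *bemines*.
The plural form *bemines*: final consonant = /s/, voiceless → -lo → *bemineslo*.
Since the final sound of the definite form *bemineslo* is /o/ (a vowel), it takes -e, giving *beminesloe*.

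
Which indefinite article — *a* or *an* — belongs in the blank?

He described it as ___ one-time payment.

a

The indefinite article is chosen by the initial *sound* of the following word, not its spelling.
*one-time* begins with the sound /wʌ/ (*one* pronounced /wʌn/) — a consonant sound.
So the article is *a*: He described it as a one-time payment.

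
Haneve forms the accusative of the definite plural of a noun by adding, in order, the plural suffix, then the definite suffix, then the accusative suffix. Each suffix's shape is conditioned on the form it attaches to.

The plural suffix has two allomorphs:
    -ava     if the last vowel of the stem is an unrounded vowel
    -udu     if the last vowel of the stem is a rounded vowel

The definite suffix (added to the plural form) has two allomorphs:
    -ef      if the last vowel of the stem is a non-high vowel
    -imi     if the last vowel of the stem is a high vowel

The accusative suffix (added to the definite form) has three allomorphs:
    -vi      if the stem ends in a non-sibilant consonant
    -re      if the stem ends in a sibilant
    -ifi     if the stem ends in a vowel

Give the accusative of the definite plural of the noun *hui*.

*hui*: last vowel = /i/, an unrounded vowel → -ava → *huiava*.
The last vowel of the plural form *huiava* is /a/, which is a non-high vowel, so the definite suffix is -ef, giving *huiavaef*.
Since the final sound of the definite form *huiavaef* is /f/ (a non-sibilant consonant), it takes -vi, giving *huiavaefvi*.

huiavaefvi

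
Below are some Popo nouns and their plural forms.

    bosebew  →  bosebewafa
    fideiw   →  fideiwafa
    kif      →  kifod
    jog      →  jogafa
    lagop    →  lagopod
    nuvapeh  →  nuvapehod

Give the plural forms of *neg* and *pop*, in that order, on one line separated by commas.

The alternation tracks the final consonant of the stem — -od when the stem ends in a voiceless consonant (*kif*, *lagop*, *nuvapeh*); -afa when the stem ends in a voiced consonant (*bosebew*, *fideiw*, *jog*).
Since the final consonant of *neg* is /g/ (voiced), it takes -afa, giving *negafa*.
*pop* — final consonant /p/ (voiceless) → -od → *popod*.

negafa, popod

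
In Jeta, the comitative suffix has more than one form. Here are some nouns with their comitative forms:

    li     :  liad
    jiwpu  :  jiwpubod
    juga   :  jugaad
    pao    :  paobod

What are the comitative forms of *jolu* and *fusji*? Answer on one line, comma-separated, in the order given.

The alternation tracks the last vowel of the stem — -bod when the last vowel of the stem is a rounded vowel (*jiwpu*, *pao*); -ad when the last vowel of the stem is an unrounded vowel (*li*, *juga*).
*jolu*: last vowel = /u/, a rounded vowel → -bod → *jolubod*.
The last vowel of *fusji* is /i/, which is an unrounded vowel, so the suffix is -ad, giving *fusjiad*.

jolubod, fusjiad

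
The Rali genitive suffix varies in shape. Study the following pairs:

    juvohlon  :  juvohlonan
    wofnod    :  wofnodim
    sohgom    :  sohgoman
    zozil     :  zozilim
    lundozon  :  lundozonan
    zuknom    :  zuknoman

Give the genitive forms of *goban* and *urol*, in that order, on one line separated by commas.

The alternation tracks the final consonant of the stem — -an when the stem ends in a nasal (*juvohlon*, *sohgom*, *lundozon*, *zuknom*); -im when the stem ends in a non-nasal consonant (*wofnod*, *zozil*).
*goban*: final consonant = /n/, a nasal → -an → *gobanan*.
*urol* — final consonant /l/ (non-nasal) → -im → *urolim*.

gobanan, urolim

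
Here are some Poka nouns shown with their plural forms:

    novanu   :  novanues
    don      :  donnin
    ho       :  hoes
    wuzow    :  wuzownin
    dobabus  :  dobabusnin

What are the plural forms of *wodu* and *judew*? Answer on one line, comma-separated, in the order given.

wodues, judewnin

Looking at the final sound of each stem: -nin when the stem ends in a consonant (*don*, *wuzow*, *dobabus*); -es when the stem ends in a vowel (*novanu*, *ho*).
*wodu* — final sound /u/ (a vowel) → -es → *wodues*.
*judew*: final sound = /w/, a consonant → -nin → *judewnin*.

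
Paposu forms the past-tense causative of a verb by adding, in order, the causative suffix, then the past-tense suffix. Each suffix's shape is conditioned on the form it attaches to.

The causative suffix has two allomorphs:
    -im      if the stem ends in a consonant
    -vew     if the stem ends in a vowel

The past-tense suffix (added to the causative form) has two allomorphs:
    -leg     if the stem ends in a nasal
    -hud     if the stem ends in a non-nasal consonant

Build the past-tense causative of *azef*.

azefimleg

*azef*: final sound = /f/, a consonant → -im → *azefim*.
The final consonant of the causative form *azefim* is /m/, which is a nasal, so the past-tense suffix is -leg, giving *azefimleg*.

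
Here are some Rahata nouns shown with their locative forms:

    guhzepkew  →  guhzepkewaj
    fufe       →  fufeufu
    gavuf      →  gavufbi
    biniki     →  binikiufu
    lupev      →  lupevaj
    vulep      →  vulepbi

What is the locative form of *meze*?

The suffix is conditioned by the final sound: -bi when the stem ends in a voiceless consonant (*gavuf*, *vulep*); -aj when the stem ends in a voiced consonant (*guhzepkew*, *lupev*); -ufu when the stem ends in a vowel (*fufe*, *biniki*).
*meze*: final sound = /e/, a vowel → -ufu → *mezeufu*.

mezeufu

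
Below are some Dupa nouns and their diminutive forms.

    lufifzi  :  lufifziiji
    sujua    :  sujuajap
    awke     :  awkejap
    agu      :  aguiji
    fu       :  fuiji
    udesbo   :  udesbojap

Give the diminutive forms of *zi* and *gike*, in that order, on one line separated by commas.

Looking at the last vowel of each stem: -iji when the last vowel of the stem is a high vowel (*lufifzi*, *agu*, *fu*); -jap when the last vowel of the stem is a non-high vowel (*sujua*, *awke*, *udesbo*).
*zi* — last vowel /i/ (a high vowel) → -iji → *ziiji*.
*gike* — last vowel /e/ (a non-high vowel) → -jap → *gikejap*.

ziiji, gikejap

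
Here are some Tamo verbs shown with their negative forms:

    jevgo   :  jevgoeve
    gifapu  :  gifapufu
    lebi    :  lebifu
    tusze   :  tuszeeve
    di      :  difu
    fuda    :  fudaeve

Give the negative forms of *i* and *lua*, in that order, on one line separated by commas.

ifu, luaeve

The suffix is conditioned by the last vowel: -fu when the last vowel of the stem is a high vowel (*gifapu*, *lebi*, *di*); -eve when the last vowel of the stem is a non-high vowel (*jevgo*, *tusze*, *fuda*).
The last vowel of *i* is /i/, which is a high vowel, so the suffix is -fu, giving *ifu*.
Since the last vowel of *lua* is /a/ (a non-high vowel), it takes -eve, giving *luaeve*.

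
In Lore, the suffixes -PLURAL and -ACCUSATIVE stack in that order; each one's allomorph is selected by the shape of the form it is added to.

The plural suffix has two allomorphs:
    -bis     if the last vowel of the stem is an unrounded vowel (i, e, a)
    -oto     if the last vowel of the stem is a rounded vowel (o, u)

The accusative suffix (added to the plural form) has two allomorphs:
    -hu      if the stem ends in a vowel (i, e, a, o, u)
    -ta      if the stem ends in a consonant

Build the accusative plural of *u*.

Since the last vowel of *u* is /u/ (a rounded vowel), it takes -oto, giving *uoto*.
The final sound of the plural form *uoto* is /o/, which is a vowel, so the accusative suffix is -hu, giving *uotohu*.

uotohu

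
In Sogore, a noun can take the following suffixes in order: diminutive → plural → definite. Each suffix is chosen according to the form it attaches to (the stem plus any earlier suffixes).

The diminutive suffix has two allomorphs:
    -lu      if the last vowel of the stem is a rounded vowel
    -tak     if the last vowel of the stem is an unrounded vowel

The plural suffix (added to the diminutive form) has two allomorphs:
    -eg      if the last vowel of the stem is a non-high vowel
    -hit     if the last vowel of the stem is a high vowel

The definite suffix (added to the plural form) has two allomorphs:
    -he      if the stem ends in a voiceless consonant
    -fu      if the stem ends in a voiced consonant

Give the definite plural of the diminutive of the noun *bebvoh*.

*bebvoh* — last vowel /o/ (a rounded vowel) → -lu → *bebvohlu*.
Since the last vowel of the diminutive form *bebvohlu* is /u/ (a high vowel), it takes -hit, giving *bebvohluhit*.
The plural form *bebvohluhit*: final consonant = /t/, voiceless → -he → *bebvohluhithe*.

bebvohluhithe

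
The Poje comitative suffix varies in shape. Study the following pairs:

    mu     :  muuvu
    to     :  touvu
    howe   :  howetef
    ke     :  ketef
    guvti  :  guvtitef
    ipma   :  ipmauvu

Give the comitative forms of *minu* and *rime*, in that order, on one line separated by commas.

minuuvu, rimetef

The suffix is conditioned by the last vowel: -tef when the last vowel of the stem is a front vowel (*howe*, *ke*, *guvti*); -uvu when the last vowel of the stem is a back vowel (*mu*, *to*, *ipma*).
Since the last vowel of *minu* is /u/ (a back vowel), it takes -uvu, giving *minuuvu*.
*rime* — last vowel /e/ (a front vowel) → -tef → *rimetef*.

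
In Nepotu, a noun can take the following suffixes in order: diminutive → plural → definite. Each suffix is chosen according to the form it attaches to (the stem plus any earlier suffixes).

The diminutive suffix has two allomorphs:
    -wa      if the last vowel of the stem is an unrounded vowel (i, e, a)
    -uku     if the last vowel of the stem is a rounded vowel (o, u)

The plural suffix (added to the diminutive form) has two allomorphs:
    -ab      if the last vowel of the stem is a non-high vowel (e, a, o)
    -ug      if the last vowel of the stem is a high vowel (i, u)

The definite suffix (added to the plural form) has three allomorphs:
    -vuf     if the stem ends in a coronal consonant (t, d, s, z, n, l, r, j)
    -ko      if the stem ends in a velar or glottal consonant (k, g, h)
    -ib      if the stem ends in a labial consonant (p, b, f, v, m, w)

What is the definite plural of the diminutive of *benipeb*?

*benipeb* — last vowel /e/ (an unrounded vowel) → -wa → *benipebwa*.
The diminutive form *benipebwa* — last vowel /a/ (a non-high vowel) → -ab → *benipebwaab*.
The plural form *benipebwaab* — final consonant /b/ (labial) → -ib → *benipebwaabib*.

benipebwaabib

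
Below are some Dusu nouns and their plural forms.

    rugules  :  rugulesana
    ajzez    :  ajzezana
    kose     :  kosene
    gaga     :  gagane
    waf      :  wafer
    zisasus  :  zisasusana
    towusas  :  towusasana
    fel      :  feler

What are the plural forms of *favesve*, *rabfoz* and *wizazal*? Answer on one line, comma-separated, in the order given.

The alternation tracks the final sound of the stem — -ana when the stem ends in a sibilant (*rugules*, *ajzez*, *zisasus*, *towusas*); -er when the stem ends in a non-sibilant consonant (*waf*, *fel*); -ne when the stem ends in a vowel (*kose*, *gaga*).
The final sound of *favesve* is /e/, which is a vowel, so the suffix is -ne, giving *favesvene*.
*rabfoz* — final sound /z/ (a sibilant) → -ana → *rabfozana*.
Since the final sound of *wizazal* is /l/ (a non-sibilant consonant), it takes -er, giving *wizazaler*.

favesvene, rabfozana, wizazaler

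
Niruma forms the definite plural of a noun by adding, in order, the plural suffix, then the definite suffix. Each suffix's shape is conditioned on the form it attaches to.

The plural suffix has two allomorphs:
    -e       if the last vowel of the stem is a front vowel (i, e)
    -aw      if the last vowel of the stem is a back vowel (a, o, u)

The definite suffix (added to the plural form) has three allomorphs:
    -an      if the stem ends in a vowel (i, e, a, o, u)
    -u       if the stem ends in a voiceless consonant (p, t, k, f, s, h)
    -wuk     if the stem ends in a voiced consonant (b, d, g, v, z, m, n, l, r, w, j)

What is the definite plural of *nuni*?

*nuni* — last vowel /i/ (a front vowel) → -e → *nunie*.
The plural form *nunie* — final sound /e/ (a vowel) → -an → *nuniean*.

nuniean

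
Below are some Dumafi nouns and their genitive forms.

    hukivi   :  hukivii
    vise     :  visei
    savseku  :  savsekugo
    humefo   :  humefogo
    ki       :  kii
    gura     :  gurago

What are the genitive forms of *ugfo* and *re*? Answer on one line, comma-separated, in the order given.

ugfogo, rei

The alternation tracks the last vowel of the stem — -i when the last vowel of the stem is a front vowel (*hukivi*, *vise*, *ki*); -go when the last vowel of the stem is a back vowel (*savseku*, *humefo*, *gura*).
*ugfo*: last vowel = /o/, a back vowel → -go → *ugfogo*.
The last vowel of *re* is /e/, which is a front vowel, so the suffix is -i, giving *rei*.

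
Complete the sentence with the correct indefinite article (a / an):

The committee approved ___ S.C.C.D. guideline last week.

The indefinite article is chosen by the initial *sound* of the following word, not its spelling.
The initialism *S.C.C.D.* is read letter by letter; the first letter, S, is pronounced /ɛs/, which begins with a vowel sound.
So the article is *an*: The committee approved an S.C.C.D. guideline last week.

an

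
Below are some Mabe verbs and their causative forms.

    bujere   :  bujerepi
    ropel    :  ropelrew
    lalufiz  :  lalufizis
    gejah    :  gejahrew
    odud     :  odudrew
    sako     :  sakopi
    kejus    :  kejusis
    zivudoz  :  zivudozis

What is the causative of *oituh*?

Looking at the final sound of each stem: -is when the stem ends in a sibilant (*lalufiz*, *kejus*, *zivudoz*); -rew when the stem ends in a non-sibilant consonant (*ropel*, *gejah*, *odud*); -pi when the stem ends in a vowel (*bujere*, *sako*).
*oituh*: final sound = /h/, a non-sibilant consonant → -rew → *oituhrew*.

oituhrew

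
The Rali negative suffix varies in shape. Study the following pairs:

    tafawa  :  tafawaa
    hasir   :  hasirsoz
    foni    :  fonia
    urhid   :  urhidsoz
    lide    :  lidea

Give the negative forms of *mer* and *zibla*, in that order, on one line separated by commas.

The alternation tracks the final sound of the stem — -soz when the stem ends in a consonant (*hasir*, *urhid*); -a when the stem ends in a vowel (*tafawa*, *foni*, *lide*).
Since the final sound of *mer* is /r/ (a consonant), it takes -soz, giving *mersoz*.
Since the final sound of *zibla* is /a/ (a vowel), it takes -a, giving *ziblaa*.

mersoz, ziblaa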